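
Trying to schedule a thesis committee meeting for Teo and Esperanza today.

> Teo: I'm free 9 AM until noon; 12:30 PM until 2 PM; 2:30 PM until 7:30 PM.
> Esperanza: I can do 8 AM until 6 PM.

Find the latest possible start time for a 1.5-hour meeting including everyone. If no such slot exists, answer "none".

Teo ∩ Esperanza: 09:00-12:00, 12:30-14:00, 14:30-18:00.
So the common availability across everyone is 09:00-12:00, 12:30-14:00, 14:30-18:00.
The last common window of at least 90 minutes is 14:30-18:00; a 90-minute meeting can start as late as 16:30 and still end by 18:00.

16:30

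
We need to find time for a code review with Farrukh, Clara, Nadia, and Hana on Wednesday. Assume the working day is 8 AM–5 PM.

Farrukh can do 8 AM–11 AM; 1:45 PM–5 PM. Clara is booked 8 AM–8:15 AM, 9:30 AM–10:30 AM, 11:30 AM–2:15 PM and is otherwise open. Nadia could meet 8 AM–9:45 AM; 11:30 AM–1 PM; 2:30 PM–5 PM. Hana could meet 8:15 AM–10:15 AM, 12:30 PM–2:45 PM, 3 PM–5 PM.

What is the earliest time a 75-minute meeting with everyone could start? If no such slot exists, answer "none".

08:15

Farrukh free: 08:00-11:00, 13:45-17:00.
Clara free: 08:15-09:30, 10:30-11:30, 14:15-17:00 (invert busy blocks within the working day).
Nadia free: 08:00-09:45, 11:30-13:00, 14:30-17:00.
Hana free: 08:15-10:15, 12:30-14:45, 15:00-17:00.
Farrukh ∩ Clara: 08:15-09:30, 10:30-11:00, 14:15-17:00.
Farrukh ∩ Clara ∩ Nadia: 08:15-09:30, 14:30-17:00.
Farrukh ∩ Clara ∩ Nadia ∩ Hana: 08:15-09:30, 14:30-14:45, 15:00-17:00.
So the common availability across everyone is 08:15-09:30, 14:30-14:45, 15:00-17:00.
The first common window of at least 75 minutes is 08:15-09:30, so the earliest start is 08:15.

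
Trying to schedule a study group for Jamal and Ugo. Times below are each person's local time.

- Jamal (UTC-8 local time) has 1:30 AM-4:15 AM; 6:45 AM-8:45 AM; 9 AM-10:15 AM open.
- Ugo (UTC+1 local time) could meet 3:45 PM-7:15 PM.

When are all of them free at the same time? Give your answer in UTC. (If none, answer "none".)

Jamal in UTC: 09:30-12:15, 14:45-16:45, 17:00-18:15 (add 8h to convert from UTC-8).
Ugo in UTC: 14:45-18:15 (subtract 1h to convert from UTC+1).
Jamal ∩ Ugo: 14:45-16:45, 17:00-18:15.
Those are the intersection windows.

14:45-16:45, 17:00-18:15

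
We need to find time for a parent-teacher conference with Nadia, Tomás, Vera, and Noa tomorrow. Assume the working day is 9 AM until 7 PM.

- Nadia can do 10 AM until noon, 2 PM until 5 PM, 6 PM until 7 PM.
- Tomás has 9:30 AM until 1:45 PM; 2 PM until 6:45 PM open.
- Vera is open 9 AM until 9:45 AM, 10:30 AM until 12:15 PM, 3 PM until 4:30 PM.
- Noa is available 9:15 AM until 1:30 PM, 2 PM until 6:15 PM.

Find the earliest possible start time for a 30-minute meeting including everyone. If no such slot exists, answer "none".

10:30

Nadia ∩ Tomás: 10:00-12:00, 14:00-17:00, 18:00-18:45.
Nadia ∩ Tomás ∩ Vera: 10:30-12:00, 15:00-16:30.
Nadia ∩ Tomás ∩ Vera ∩ Noa: 10:30-12:00, 15:00-16:30.
The first common window of at least 30 minutes is 10:30-12:00, so the earliest start is 10:30.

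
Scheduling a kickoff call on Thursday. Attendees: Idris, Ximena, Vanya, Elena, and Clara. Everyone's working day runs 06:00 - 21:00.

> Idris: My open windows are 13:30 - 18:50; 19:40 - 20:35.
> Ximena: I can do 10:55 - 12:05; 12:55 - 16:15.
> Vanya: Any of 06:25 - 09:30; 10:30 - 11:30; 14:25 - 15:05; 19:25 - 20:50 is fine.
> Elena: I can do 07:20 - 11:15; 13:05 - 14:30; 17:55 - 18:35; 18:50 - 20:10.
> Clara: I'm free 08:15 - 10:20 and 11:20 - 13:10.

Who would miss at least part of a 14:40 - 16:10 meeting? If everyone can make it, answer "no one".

Clara, Elena, Vanya

Idris: free for 14:40-16:10. Ximena: free for 14:40-16:10. Vanya: not fully free for 14:40-16:10. Elena: not fully free for 14:40-16:10. Clara: not fully free for 14:40-16:10.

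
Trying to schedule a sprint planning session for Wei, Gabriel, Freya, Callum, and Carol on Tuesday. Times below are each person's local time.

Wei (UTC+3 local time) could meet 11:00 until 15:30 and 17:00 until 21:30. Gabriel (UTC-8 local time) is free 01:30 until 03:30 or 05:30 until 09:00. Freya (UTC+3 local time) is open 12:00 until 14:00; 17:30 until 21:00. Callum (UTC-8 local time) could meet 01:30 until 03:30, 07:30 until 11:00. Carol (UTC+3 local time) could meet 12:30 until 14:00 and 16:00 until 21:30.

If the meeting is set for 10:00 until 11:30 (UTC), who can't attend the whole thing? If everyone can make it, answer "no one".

Wei in UTC: 08:00-12:30, 14:00-18:30 (subtract 3h to convert from UTC+3).
Gabriel in UTC: 09:30-11:30, 13:30-17:00 (add 8h to convert from UTC-8).
Freya in UTC: 09:00-11:00, 14:30-18:00 (subtract 3h to convert from UTC+3).
Callum in UTC: 09:30-11:30, 15:30-19:00 (add 8h to convert from UTC-8).
Carol in UTC: 09:30-11:00, 13:00-18:30 (subtract 3h to convert from UTC+3).
Wei: free for 10:00-11:30. Gabriel: free for 10:00-11:30. Freya: not fully free for 10:00-11:30. Callum: free for 10:00-11:30. Carol: not fully free for 10:00-11:30.

Carol, Freya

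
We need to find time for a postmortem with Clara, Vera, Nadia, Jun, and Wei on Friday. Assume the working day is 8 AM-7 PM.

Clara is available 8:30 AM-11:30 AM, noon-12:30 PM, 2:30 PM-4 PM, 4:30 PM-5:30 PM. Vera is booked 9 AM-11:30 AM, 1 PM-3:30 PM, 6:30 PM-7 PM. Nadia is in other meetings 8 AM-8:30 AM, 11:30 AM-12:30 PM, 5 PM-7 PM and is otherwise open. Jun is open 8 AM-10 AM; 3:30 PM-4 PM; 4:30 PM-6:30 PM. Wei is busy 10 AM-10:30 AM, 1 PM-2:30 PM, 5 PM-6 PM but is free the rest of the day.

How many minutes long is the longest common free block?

30

Clara free: 08:30-11:30, 12:00-12:30, 14:30-16:00, 16:30-17:30.
Vera free: 08:00-09:00, 11:30-13:00, 15:30-18:30 (invert busy blocks within the working day).
Nadia free: 08:30-11:30, 12:30-17:00 (invert busy blocks within the working day).
Jun free: 08:00-10:00, 15:30-16:00, 16:30-18:30.
Wei free: 08:00-10:00, 10:30-13:00, 14:30-17:00, 18:00-19:00 (invert busy blocks within the working day).
Clara ∩ Vera: 08:30-09:00, 12:00-12:30, 15:30-16:00, 16:30-17:30.
Clara ∩ Vera ∩ Nadia: 08:30-09:00, 15:30-16:00, 16:30-17:00.
Clara ∩ Vera ∩ Nadia ∩ Jun: 08:30-09:00, 15:30-16:00, 16:30-17:00.
Clara ∩ Vera ∩ Nadia ∩ Jun ∩ Wei: 08:30-09:00, 15:30-16:00, 16:30-17:00.
The longest is 08:30-09:00 at 30 minutes.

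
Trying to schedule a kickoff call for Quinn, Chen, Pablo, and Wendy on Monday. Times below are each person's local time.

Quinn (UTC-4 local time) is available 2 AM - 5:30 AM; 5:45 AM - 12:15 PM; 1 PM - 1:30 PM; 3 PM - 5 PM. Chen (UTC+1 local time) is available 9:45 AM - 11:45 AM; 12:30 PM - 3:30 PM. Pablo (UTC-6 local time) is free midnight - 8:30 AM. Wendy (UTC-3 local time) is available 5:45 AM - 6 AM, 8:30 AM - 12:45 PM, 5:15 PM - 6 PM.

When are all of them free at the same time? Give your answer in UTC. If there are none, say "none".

Quinn in UTC: 06:00-09:30, 09:45-16:15, 17:00-17:30, 19:00-21:00 (add 4h to convert from UTC-4).
Chen in UTC: 08:45-10:45, 11:30-14:30 (subtract 1h to convert from UTC+1).
Pablo in UTC: 06:00-14:30 (add 6h to convert from UTC-6).
Wendy in UTC: 08:45-09:00, 11:30-15:45, 20:15-21:00 (add 3h to convert from UTC-3).
Quinn ∩ Chen: 08:45-09:30, 09:45-10:45, 11:30-14:30.
Quinn ∩ Chen ∩ Pablo: 08:45-09:30, 09:45-10:45, 11:30-14:30.
Quinn ∩ Chen ∩ Pablo ∩ Wendy: 08:45-09:00, 11:30-14:30.

08:45-09:00, 11:30-14:30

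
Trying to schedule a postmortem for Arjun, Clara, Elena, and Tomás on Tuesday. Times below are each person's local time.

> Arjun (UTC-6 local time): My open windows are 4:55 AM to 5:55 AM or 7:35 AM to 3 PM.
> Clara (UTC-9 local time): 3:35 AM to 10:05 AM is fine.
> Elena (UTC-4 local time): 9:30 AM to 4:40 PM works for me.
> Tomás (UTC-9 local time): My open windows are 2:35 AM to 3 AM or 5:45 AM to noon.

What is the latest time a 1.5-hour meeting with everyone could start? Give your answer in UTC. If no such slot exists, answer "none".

Arjun in UTC: 10:55-11:55, 13:35-21:00 (add 6h to convert from UTC-6).
Clara in UTC: 12:35-19:05 (add 9h to convert from UTC-9).
Elena in UTC: 13:30-20:40 (add 4h to convert from UTC-4).
Tomás in UTC: 11:35-12:00, 14:45-21:00 (add 9h to convert from UTC-9).
Arjun ∩ Clara: 13:35-19:05.
Arjun ∩ Clara ∩ Elena: 13:35-19:05.
Arjun ∩ Clara ∩ Elena ∩ Tomás: 14:45-19:05.
The last common window of at least 90 minutes is 14:45-19:05; a 90-minute meeting can start as late as 17:35 and still end by 19:05.

17:35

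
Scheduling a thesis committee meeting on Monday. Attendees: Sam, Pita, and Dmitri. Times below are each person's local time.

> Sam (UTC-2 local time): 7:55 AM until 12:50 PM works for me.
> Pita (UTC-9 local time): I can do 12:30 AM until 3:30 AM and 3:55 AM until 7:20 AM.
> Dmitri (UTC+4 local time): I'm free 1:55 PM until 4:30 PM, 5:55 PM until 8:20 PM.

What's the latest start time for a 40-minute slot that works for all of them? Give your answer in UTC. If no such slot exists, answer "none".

Sam in UTC: 09:55-14:50 (add 2h to convert from UTC-2).
Pita in UTC: 09:30-12:30, 12:55-16:20 (add 9h to convert from UTC-9).
Dmitri in UTC: 09:55-12:30, 13:55-16:20 (subtract 4h to convert from UTC+4).
Sam ∩ Pita: 09:55-12:30, 12:55-14:50.
Sam ∩ Pita ∩ Dmitri: 09:55-12:30, 13:55-14:50.
Those are the intersection windows.
The last common window of at least 40 minutes is 13:55-14:50; a 40-minute meeting can start as late as 14:10 and still end by 14:50.

14:10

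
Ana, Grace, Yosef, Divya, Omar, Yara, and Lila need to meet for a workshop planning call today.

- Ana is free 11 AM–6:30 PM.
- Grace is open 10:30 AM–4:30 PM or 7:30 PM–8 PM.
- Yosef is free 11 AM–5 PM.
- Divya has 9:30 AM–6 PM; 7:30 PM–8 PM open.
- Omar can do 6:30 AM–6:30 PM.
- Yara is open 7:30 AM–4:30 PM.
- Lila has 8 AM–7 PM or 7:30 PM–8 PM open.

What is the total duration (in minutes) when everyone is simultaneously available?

Ana ∩ Grace: 11:00-16:30.
Ana ∩ Grace ∩ Yosef: 11:00-16:30.
Ana ∩ Grace ∩ Yosef ∩ Divya: 11:00-16:30.
Ana ∩ Grace ∩ Yosef ∩ Divya ∩ Omar: 11:00-16:30.
Ana ∩ Grace ∩ Yosef ∩ Divya ∩ Omar ∩ Yara: 11:00-16:30.
Ana ∩ Grace ∩ Yosef ∩ Divya ∩ Omar ∩ Yara ∩ Lila: 11:00-16:30.
That's a single block of 330 minutes.

330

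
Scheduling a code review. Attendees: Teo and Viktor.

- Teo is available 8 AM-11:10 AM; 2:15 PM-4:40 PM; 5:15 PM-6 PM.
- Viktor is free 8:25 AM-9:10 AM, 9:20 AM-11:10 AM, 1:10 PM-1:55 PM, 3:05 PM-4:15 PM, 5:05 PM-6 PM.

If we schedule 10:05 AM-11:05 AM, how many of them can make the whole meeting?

Teo and Viktor can make the full 10:05-11:05 slot — that's 2.

2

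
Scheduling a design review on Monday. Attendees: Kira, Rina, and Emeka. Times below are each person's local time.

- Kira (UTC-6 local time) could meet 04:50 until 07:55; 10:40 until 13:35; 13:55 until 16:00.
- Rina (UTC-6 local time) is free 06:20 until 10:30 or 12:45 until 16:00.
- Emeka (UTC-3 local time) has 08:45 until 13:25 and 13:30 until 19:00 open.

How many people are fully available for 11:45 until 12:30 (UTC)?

Kira in UTC: 10:50-13:55, 16:40-19:35, 19:55-22:00 (add 6h to convert from UTC-6).
Rina in UTC: 12:20-16:30, 18:45-22:00 (add 6h to convert from UTC-6).
Emeka in UTC: 11:45-16:25, 16:30-22:00 (add 3h to convert from UTC-3).
Kira and Emeka can make the full 11:45-12:30 slot — that's 2.

2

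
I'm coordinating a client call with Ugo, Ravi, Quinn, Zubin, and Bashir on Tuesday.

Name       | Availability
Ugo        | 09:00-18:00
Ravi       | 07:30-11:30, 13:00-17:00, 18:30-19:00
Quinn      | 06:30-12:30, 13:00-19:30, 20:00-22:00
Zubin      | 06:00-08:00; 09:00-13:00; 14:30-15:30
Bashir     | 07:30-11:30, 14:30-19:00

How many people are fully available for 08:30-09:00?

3

Ravi, Quinn, and Bashir can make the full 08:30-09:00 slot — that's 3.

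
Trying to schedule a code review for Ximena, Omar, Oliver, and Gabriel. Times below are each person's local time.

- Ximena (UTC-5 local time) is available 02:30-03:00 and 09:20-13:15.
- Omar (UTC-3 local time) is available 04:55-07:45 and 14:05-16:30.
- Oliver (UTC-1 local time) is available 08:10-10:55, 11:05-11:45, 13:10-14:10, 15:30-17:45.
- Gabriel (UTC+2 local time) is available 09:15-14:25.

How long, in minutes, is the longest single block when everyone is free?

0

Ximena in UTC: 07:30-08:00, 14:20-18:15 (add 5h to convert from UTC-5).
Omar in UTC: 07:55-10:45, 17:05-19:30 (add 3h to convert from UTC-3).
Oliver in UTC: 09:10-11:55, 12:05-12:45, 14:10-15:10, 16:30-18:45 (add 1h to convert from UTC-1).
Gabriel in UTC: 07:15-12:25 (subtract 2h to convert from UTC+2).
Ximena ∩ Omar: 07:55-08:00, 17:05-18:15.
Ximena ∩ Omar ∩ Oliver: 17:05-18:15.
Ximena ∩ Omar ∩ Oliver ∩ Gabriel: ∅.
There is no time when everyone is free.
No common window exists, so the longest block is 0 minutes.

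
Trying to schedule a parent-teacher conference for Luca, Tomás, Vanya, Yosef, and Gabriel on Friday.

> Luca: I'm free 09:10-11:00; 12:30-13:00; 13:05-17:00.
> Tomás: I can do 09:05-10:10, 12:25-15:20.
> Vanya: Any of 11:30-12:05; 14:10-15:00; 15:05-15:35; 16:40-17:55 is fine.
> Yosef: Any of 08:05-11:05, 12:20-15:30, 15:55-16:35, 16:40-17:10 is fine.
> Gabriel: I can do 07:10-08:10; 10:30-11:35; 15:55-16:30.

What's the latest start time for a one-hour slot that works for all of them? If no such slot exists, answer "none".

Luca ∩ Tomás: 09:10-10:10, 12:30-13:00, 13:05-15:20.
Luca ∩ Tomás ∩ Vanya: 14:10-15:00, 15:05-15:20.
Luca ∩ Tomás ∩ Vanya ∩ Yosef: 14:10-15:00, 15:05-15:20.
Luca ∩ Tomás ∩ Vanya ∩ Yosef ∩ Gabriel: ∅.
There is no time when everyone is free.
No common window is at least 60 minutes long.

none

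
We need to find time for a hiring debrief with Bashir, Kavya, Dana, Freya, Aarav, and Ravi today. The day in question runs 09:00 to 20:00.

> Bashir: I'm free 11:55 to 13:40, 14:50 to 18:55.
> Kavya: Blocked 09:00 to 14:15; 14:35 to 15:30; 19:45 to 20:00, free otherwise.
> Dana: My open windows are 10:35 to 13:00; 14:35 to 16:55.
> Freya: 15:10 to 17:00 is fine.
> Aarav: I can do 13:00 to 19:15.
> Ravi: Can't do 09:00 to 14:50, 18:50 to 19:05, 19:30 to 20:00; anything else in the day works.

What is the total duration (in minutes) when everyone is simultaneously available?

85

Bashir free: 11:55-13:40, 14:50-18:55.
Kavya free: 14:15-14:35, 15:30-19:45 (invert busy blocks within the working day).
Dana free: 10:35-13:00, 14:35-16:55.
Freya free: 15:10-17:00.
Aarav free: 13:00-19:15.
Ravi free: 14:50-18:50, 19:05-19:30 (invert busy blocks within the working day).
Bashir ∩ Kavya: 15:30-18:55.
Bashir ∩ Kavya ∩ Dana: 15:30-16:55.
Bashir ∩ Kavya ∩ Dana ∩ Freya: 15:30-16:55.
Bashir ∩ Kavya ∩ Dana ∩ Freya ∩ Aarav: 15:30-16:55.
Bashir ∩ Kavya ∩ Dana ∩ Freya ∩ Aarav ∩ Ravi: 15:30-16:55.
Those are the intersection windows.
That's a single block of 85 minutes.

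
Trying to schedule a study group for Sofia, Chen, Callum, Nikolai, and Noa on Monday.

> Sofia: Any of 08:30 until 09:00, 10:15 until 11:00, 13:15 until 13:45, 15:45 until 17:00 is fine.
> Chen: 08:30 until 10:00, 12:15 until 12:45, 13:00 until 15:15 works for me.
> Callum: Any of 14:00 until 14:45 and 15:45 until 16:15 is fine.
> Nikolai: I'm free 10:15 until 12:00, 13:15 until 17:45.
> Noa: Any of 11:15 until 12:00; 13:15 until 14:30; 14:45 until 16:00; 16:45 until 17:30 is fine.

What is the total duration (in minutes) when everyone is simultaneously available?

0

Sofia ∩ Chen: 08:30-09:00, 13:15-13:45.
Sofia ∩ Chen ∩ Callum: ∅.
Sofia ∩ Chen ∩ Callum ∩ Nikolai: ∅.
Sofia ∩ Chen ∩ Callum ∩ Nikolai ∩ Noa: ∅.
There is no time when everyone is free.
There is no common window, so the total is 0 minutes.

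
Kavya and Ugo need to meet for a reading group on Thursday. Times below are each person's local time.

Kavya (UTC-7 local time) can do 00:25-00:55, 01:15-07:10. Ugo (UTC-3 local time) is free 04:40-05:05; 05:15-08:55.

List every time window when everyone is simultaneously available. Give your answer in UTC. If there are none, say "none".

07:40-07:55, 08:15-11:55

Kavya in UTC: 07:25-07:55, 08:15-14:10 (add 7h to convert from UTC-7).
Ugo in UTC: 07:40-08:05, 08:15-11:55 (add 3h to convert from UTC-3).
Kavya ∩ Ugo: 07:40-07:55, 08:15-11:55.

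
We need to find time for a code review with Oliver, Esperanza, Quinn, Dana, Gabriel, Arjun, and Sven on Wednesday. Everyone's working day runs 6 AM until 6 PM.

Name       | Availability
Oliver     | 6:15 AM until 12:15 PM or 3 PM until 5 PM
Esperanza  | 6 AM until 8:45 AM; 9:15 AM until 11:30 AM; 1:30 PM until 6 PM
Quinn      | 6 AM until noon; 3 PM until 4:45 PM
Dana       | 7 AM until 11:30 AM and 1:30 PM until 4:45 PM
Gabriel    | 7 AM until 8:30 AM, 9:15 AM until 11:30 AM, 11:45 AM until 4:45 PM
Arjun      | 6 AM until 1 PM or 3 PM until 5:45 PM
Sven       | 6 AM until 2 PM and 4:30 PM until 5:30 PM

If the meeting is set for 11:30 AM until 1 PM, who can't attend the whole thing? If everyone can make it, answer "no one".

Oliver: not fully free for 11:30-13:00. Esperanza: not fully free for 11:30-13:00. Quinn: not fully free for 11:30-13:00. Dana: not fully free for 11:30-13:00. Gabriel: not fully free for 11:30-13:00. Arjun: free for 11:30-13:00. Sven: free for 11:30-13:00.

Dana, Esperanza, Gabriel, Oliver, Quinn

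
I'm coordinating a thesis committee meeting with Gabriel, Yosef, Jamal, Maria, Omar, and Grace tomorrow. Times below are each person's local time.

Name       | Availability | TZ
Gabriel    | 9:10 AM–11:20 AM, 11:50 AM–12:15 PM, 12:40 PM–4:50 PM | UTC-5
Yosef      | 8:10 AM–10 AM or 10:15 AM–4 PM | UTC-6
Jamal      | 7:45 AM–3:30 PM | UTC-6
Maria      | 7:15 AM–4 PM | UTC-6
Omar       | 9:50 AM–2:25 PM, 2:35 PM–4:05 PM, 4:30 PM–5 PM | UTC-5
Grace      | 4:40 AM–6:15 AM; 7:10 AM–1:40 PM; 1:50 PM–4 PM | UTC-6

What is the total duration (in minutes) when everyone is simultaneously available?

285

Gabriel in UTC: 14:10-16:20, 16:50-17:15, 17:40-21:50 (add 5h to convert from UTC-5).
Yosef in UTC: 14:10-16:00, 16:15-22:00 (add 6h to convert from UTC-6).
Jamal in UTC: 13:45-21:30 (add 6h to convert from UTC-6).
Maria in UTC: 13:15-22:00 (add 6h to convert from UTC-6).
Omar in UTC: 14:50-19:25, 19:35-21:05, 21:30-22:00 (add 5h to convert from UTC-5).
Grace in UTC: 10:40-12:15, 13:10-19:40, 19:50-22:00 (add 6h to convert from UTC-6).
Gabriel ∩ Yosef: 14:10-16:00, 16:15-16:20, 16:50-17:15, 17:40-21:50.
Gabriel ∩ Yosef ∩ Jamal: 14:10-16:00, 16:15-16:20, 16:50-17:15, 17:40-21:30.
Gabriel ∩ Yosef ∩ Jamal ∩ Maria: 14:10-16:00, 16:15-16:20, 16:50-17:15, 17:40-21:30.
Gabriel ∩ Yosef ∩ Jamal ∩ Maria ∩ Omar: 14:50-16:00, 16:15-16:20, 16:50-17:15, 17:40-19:25, 19:35-21:05.
Gabriel ∩ Yosef ∩ Jamal ∩ Maria ∩ Omar ∩ Grace: 14:50-16:00, 16:15-16:20, 16:50-17:15, 17:40-19:25, 19:35-19:40, 19:50-21:05.
Summing the common windows: 70 + 5 + 25 + 105 + 5 + 75 = 285 minutes.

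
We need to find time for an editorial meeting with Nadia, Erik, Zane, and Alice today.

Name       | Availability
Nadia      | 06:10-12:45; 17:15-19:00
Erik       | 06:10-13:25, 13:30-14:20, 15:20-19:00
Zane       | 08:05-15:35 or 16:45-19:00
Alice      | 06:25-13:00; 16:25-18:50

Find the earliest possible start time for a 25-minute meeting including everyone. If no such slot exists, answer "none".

Nadia ∩ Erik: 06:10-12:45, 17:15-19:00.
Nadia ∩ Erik ∩ Zane: 08:05-12:45, 17:15-19:00.
Nadia ∩ Erik ∩ Zane ∩ Alice: 08:05-12:45, 17:15-18:50.
The first common window of at least 25 minutes is 08:05-12:45, so the earliest start is 08:05.

08:05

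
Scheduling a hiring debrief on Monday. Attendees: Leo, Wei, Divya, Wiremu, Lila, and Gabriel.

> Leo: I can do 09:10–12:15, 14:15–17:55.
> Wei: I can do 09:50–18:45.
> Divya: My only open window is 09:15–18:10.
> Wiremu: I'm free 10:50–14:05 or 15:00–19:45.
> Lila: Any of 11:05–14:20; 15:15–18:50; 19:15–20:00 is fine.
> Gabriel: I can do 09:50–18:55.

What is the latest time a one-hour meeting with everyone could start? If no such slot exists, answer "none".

Leo ∩ Wei: 09:50-12:15, 14:15-17:55.
Leo ∩ Wei ∩ Divya: 09:50-12:15, 14:15-17:55.
Leo ∩ Wei ∩ Divya ∩ Wiremu: 10:50-12:15, 15:00-17:55.
Leo ∩ Wei ∩ Divya ∩ Wiremu ∩ Lila: 11:05-12:15, 15:15-17:55.
Leo ∩ Wei ∩ Divya ∩ Wiremu ∩ Lila ∩ Gabriel: 11:05-12:15, 15:15-17:55.
The last common window of at least 60 minutes is 15:15-17:55; a 60-minute meeting can start as late as 16:55 and still end by 17:55.

16:55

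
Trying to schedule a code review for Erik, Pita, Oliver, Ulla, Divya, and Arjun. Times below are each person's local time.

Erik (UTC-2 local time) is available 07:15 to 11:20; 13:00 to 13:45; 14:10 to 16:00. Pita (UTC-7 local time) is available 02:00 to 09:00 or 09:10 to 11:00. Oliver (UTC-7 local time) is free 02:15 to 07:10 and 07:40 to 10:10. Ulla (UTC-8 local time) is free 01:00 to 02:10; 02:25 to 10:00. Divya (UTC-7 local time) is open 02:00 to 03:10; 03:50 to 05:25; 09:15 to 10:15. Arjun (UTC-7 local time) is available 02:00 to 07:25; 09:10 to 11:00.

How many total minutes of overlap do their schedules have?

205

Erik in UTC: 09:15-13:20, 15:00-15:45, 16:10-18:00 (add 2h to convert from UTC-2).
Pita in UTC: 09:00-16:00, 16:10-18:00 (add 7h to convert from UTC-7).
Oliver in UTC: 09:15-14:10, 14:40-17:10 (add 7h to convert from UTC-7).
Ulla in UTC: 09:00-10:10, 10:25-18:00 (add 8h to convert from UTC-8).
Divya in UTC: 09:00-10:10, 10:50-12:25, 16:15-17:15 (add 7h to convert from UTC-7).
Arjun in UTC: 09:00-14:25, 16:10-18:00 (add 7h to convert from UTC-7).
Erik ∩ Pita: 09:15-13:20, 15:00-15:45, 16:10-18:00.
Erik ∩ Pita ∩ Oliver: 09:15-13:20, 15:00-15:45, 16:10-17:10.
Erik ∩ Pita ∩ Oliver ∩ Ulla: 09:15-10:10, 10:25-13:20, 15:00-15:45, 16:10-17:10.
Erik ∩ Pita ∩ Oliver ∩ Ulla ∩ Divya: 09:15-10:10, 10:50-12:25, 16:15-17:10.
Erik ∩ Pita ∩ Oliver ∩ Ulla ∩ Divya ∩ Arjun: 09:15-10:10, 10:50-12:25, 16:15-17:10.
Those are the intersection windows.
Summing the common windows: 55 + 95 + 55 = 205 minutes.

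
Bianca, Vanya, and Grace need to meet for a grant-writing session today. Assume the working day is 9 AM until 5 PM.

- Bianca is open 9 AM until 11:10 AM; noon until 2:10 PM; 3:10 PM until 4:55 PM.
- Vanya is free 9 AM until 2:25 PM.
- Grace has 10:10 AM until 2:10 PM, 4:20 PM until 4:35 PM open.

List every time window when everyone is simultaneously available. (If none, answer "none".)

10:10-11:10, 12:00-14:10

Bianca ∩ Vanya: 09:00-11:10, 12:00-14:10.
Bianca ∩ Vanya ∩ Grace: 10:10-11:10, 12:00-14:10.
Those are the intersection windows.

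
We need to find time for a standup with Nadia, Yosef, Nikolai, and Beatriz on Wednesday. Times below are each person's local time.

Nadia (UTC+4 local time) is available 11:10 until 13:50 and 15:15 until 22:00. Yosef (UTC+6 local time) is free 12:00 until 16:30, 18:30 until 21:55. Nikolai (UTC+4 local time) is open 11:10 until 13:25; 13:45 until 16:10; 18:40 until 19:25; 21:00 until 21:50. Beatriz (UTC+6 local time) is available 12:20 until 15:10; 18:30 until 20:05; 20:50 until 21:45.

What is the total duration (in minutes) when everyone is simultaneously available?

Nadia in UTC: 07:10-09:50, 11:15-18:00 (subtract 4h to convert from UTC+4).
Yosef in UTC: 06:00-10:30, 12:30-15:55 (subtract 6h to convert from UTC+6).
Nikolai in UTC: 07:10-09:25, 09:45-12:10, 14:40-15:25, 17:00-17:50 (subtract 4h to convert from UTC+4).
Beatriz in UTC: 06:20-09:10, 12:30-14:05, 14:50-15:45 (subtract 6h to convert from UTC+6).
Nadia ∩ Yosef: 07:10-09:50, 12:30-15:55.
Nadia ∩ Yosef ∩ Nikolai: 07:10-09:25, 09:45-09:50, 14:40-15:25.
Nadia ∩ Yosef ∩ Nikolai ∩ Beatriz: 07:10-09:10, 14:50-15:25.
So the common availability across everyone is 07:10-09:10, 14:50-15:25.
Summing the common windows: 120 + 35 = 155 minutes.

155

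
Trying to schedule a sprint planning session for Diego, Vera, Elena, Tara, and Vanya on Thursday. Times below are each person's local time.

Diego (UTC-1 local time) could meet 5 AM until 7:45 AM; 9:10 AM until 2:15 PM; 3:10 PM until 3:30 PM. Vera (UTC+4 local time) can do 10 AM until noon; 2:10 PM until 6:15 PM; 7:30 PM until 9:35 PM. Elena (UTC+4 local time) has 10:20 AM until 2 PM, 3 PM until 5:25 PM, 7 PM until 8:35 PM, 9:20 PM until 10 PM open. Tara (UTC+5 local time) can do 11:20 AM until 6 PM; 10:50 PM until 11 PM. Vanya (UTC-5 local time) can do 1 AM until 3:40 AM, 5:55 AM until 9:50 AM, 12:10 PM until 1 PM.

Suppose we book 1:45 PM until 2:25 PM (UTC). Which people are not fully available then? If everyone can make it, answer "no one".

Elena, Tara, Vera

Diego in UTC: 06:00-08:45, 10:10-15:15, 16:10-16:30 (add 1h to convert from UTC-1).
Vera in UTC: 06:00-08:00, 10:10-14:15, 15:30-17:35 (subtract 4h to convert from UTC+4).
Elena in UTC: 06:20-10:00, 11:00-13:25, 15:00-16:35, 17:20-18:00 (subtract 4h to convert from UTC+4).
Tara in UTC: 06:20-13:00, 17:50-18:00 (subtract 5h to convert from UTC+5).
Vanya in UTC: 06:00-08:40, 10:55-14:50, 17:10-18:00 (add 5h to convert from UTC-5).
Diego: free for 13:45-14:25. Vera: not fully free for 13:45-14:25. Elena: not fully free for 13:45-14:25. Tara: not fully free for 13:45-14:25. Vanya: free for 13:45-14:25.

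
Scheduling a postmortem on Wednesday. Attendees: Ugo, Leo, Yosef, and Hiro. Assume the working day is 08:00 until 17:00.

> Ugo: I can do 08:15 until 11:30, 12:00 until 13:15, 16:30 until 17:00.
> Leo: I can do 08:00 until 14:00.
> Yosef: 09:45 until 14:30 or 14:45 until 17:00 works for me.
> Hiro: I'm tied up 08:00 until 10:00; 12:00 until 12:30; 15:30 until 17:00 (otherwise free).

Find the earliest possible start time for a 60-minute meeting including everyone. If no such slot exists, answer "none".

Ugo free: 08:15-11:30, 12:00-13:15, 16:30-17:00.
Leo free: 08:00-14:00.
Yosef free: 09:45-14:30, 14:45-17:00.
Hiro free: 10:00-12:00, 12:30-15:30 (invert busy blocks within the working day).
Ugo ∩ Leo: 08:15-11:30, 12:00-13:15.
Ugo ∩ Leo ∩ Yosef: 09:45-11:30, 12:00-13:15.
Ugo ∩ Leo ∩ Yosef ∩ Hiro: 10:00-11:30, 12:30-13:15.
Those are the intersection windows.
The first common window of at least 60 minutes is 10:00-11:30, so the earliest start is 10:00.

10:00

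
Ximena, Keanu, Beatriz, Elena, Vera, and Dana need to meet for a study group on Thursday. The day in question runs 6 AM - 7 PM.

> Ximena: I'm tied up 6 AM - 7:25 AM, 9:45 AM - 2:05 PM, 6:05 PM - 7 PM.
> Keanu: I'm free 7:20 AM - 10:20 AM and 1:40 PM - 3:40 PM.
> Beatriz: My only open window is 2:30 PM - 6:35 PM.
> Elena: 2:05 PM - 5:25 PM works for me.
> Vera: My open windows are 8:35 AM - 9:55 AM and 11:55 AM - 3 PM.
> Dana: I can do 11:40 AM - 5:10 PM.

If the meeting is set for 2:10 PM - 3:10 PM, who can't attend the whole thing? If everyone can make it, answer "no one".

Beatriz, Vera

Ximena free: 07:25-09:45, 14:05-18:05 (invert busy blocks within the working day).
Keanu free: 07:20-10:20, 13:40-15:40.
Beatriz free: 14:30-18:35.
Elena free: 14:05-17:25.
Vera free: 08:35-09:55, 11:55-15:00.
Dana free: 11:40-17:10.
Ximena: free for 14:10-15:10. Keanu: free for 14:10-15:10. Beatriz: not fully free for 14:10-15:10. Elena: free for 14:10-15:10. Vera: not fully free for 14:10-15:10. Dana: free for 14:10-15:10.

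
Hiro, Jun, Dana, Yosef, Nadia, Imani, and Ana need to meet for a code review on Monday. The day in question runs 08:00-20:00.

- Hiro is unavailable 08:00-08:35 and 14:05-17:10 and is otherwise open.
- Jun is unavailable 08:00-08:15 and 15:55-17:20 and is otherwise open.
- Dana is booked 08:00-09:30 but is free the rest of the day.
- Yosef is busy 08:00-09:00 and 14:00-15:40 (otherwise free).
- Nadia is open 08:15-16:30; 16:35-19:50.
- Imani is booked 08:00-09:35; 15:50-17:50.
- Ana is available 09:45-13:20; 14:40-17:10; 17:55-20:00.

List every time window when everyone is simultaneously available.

Hiro free: 08:35-14:05, 17:10-20:00 (invert busy blocks within the working day).
Jun free: 08:15-15:55, 17:20-20:00 (invert busy blocks within the working day).
Dana free: 09:30-20:00 (invert busy blocks within the working day).
Yosef free: 09:00-14:00, 15:40-20:00 (invert busy blocks within the working day).
Nadia free: 08:15-16:30, 16:35-19:50.
Imani free: 09:35-15:50, 17:50-20:00 (invert busy blocks within the working day).
Ana free: 09:45-13:20, 14:40-17:10, 17:55-20:00.
Hiro ∩ Jun: 08:35-14:05, 17:20-20:00.
Hiro ∩ Jun ∩ Dana: 09:30-14:05, 17:20-20:00.
Hiro ∩ Jun ∩ Dana ∩ Yosef: 09:30-14:00, 17:20-20:00.
Hiro ∩ Jun ∩ Dana ∩ Yosef ∩ Nadia: 09:30-14:00, 17:20-19:50.
Hiro ∩ Jun ∩ Dana ∩ Yosef ∩ Nadia ∩ Imani: 09:35-14:00, 17:50-19:50.
Hiro ∩ Jun ∩ Dana ∩ Yosef ∩ Nadia ∩ Imani ∩ Ana: 09:45-13:20, 17:55-19:50.
Those are the intersection windows.

09:45-13:20, 17:55-19:50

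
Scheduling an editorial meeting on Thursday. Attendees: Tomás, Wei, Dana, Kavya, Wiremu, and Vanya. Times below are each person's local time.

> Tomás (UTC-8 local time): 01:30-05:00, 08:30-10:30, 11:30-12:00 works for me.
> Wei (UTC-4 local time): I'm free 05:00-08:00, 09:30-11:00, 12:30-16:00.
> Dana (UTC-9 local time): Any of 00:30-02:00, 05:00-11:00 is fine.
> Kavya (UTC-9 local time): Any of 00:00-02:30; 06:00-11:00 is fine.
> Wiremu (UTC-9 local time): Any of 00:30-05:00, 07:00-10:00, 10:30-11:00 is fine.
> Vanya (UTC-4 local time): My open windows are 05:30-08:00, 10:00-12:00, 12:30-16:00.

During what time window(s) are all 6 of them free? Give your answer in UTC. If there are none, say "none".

09:30-11:00, 16:30-18:30, 19:30-20:00

Tomás in UTC: 09:30-13:00, 16:30-18:30, 19:30-20:00 (add 8h to convert from UTC-8).
Wei in UTC: 09:00-12:00, 13:30-15:00, 16:30-20:00 (add 4h to convert from UTC-4).
Dana in UTC: 09:30-11:00, 14:00-20:00 (add 9h to convert from UTC-9).
Kavya in UTC: 09:00-11:30, 15:00-20:00 (add 9h to convert from UTC-9).
Wiremu in UTC: 09:30-14:00, 16:00-19:00, 19:30-20:00 (add 9h to convert from UTC-9).
Vanya in UTC: 09:30-12:00, 14:00-16:00, 16:30-20:00 (add 4h to convert from UTC-4).
Tomás ∩ Wei: 09:30-12:00, 16:30-18:30, 19:30-20:00.
Tomás ∩ Wei ∩ Dana: 09:30-11:00, 16:30-18:30, 19:30-20:00.
Tomás ∩ Wei ∩ Dana ∩ Kavya: 09:30-11:00, 16:30-18:30, 19:30-20:00.
Tomás ∩ Wei ∩ Dana ∩ Kavya ∩ Wiremu: 09:30-11:00, 16:30-18:30, 19:30-20:00.
Tomás ∩ Wei ∩ Dana ∩ Kavya ∩ Wiremu ∩ Vanya: 09:30-11:00, 16:30-18:30, 19:30-20:00.
So the common availability across everyone is 09:30-11:00, 16:30-18:30, 19:30-20:00.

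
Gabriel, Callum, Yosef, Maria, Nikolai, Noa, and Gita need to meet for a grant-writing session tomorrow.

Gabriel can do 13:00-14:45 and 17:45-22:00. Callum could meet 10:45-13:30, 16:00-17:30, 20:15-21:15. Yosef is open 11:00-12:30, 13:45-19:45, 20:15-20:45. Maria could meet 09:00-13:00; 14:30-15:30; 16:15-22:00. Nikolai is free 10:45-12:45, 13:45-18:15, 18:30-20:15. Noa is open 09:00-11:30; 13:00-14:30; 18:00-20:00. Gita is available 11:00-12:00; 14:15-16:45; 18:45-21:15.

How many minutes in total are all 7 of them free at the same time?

0

Gabriel ∩ Callum: 13:00-13:30, 20:15-21:15.
Gabriel ∩ Callum ∩ Yosef: 20:15-20:45.
Gabriel ∩ Callum ∩ Yosef ∩ Maria: 20:15-20:45.
Gabriel ∩ Callum ∩ Yosef ∩ Maria ∩ Nikolai: ∅.
Gabriel ∩ Callum ∩ Yosef ∩ Maria ∩ Nikolai ∩ Noa: ∅.
Gabriel ∩ Callum ∩ Yosef ∩ Maria ∩ Nikolai ∩ Noa ∩ Gita: ∅.
There is no time when everyone is free.
There is no common window, so the total is 0 minutes.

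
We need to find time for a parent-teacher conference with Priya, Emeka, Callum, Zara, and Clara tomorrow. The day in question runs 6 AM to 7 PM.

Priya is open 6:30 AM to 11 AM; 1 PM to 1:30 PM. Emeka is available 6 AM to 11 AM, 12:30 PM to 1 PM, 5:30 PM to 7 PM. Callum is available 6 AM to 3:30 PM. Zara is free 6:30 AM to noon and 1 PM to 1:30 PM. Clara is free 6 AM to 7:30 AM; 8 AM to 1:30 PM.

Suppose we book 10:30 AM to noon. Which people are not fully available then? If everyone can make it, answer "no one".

Priya: not fully free for 10:30-12:00. Emeka: not fully free for 10:30-12:00. Callum: free for 10:30-12:00. Zara: free for 10:30-12:00. Clara: free for 10:30-12:00.

Emeka, Priya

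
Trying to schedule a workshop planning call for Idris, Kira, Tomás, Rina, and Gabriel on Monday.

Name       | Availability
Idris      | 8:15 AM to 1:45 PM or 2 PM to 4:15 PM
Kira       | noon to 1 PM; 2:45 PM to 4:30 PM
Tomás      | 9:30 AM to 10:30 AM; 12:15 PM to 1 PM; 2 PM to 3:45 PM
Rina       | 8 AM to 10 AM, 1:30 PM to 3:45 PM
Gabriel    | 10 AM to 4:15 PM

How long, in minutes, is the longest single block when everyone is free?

Idris ∩ Kira: 12:00-13:00, 14:45-16:15.
Idris ∩ Kira ∩ Tomás: 12:15-13:00, 14:45-15:45.
Idris ∩ Kira ∩ Tomás ∩ Rina: 14:45-15:45.
Idris ∩ Kira ∩ Tomás ∩ Rina ∩ Gabriel: 14:45-15:45.
Those are the intersection windows.
The longest is 14:45-15:45 at 60 minutes.

60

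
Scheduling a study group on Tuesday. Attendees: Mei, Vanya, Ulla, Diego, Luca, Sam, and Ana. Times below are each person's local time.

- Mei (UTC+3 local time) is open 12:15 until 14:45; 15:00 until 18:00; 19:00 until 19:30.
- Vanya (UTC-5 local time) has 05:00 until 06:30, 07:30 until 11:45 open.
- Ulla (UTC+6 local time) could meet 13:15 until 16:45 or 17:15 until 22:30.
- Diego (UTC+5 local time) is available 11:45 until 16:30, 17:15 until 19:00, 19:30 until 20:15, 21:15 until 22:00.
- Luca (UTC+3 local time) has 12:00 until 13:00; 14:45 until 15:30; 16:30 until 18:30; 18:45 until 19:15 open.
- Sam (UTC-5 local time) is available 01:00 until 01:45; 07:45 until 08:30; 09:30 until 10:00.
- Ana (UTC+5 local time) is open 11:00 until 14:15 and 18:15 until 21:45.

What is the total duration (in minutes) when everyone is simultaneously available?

Mei in UTC: 09:15-11:45, 12:00-15:00, 16:00-16:30 (subtract 3h to convert from UTC+3).
Vanya in UTC: 10:00-11:30, 12:30-16:45 (add 5h to convert from UTC-5).
Ulla in UTC: 07:15-10:45, 11:15-16:30 (subtract 6h to convert from UTC+6).
Diego in UTC: 06:45-11:30, 12:15-14:00, 14:30-15:15, 16:15-17:00 (subtract 5h to convert from UTC+5).
Luca in UTC: 09:00-10:00, 11:45-12:30, 13:30-15:30, 15:45-16:15 (subtract 3h to convert from UTC+3).
Sam in UTC: 06:00-06:45, 12:45-13:30, 14:30-15:00 (add 5h to convert from UTC-5).
Ana in UTC: 06:00-09:15, 13:15-16:45 (subtract 5h to convert from UTC+5).
Mei ∩ Vanya: 10:00-11:30, 12:30-15:00, 16:00-16:30.
Mei ∩ Vanya ∩ Ulla: 10:00-10:45, 11:15-11:30, 12:30-15:00, 16:00-16:30.
Mei ∩ Vanya ∩ Ulla ∩ Diego: 10:00-10:45, 11:15-11:30, 12:30-14:00, 14:30-15:00, 16:15-16:30.
Mei ∩ Vanya ∩ Ulla ∩ Diego ∩ Luca: 13:30-14:00, 14:30-15:00.
Mei ∩ Vanya ∩ Ulla ∩ Diego ∩ Luca ∩ Sam: 14:30-15:00.
Mei ∩ Vanya ∩ Ulla ∩ Diego ∩ Luca ∩ Sam ∩ Ana: 14:30-15:00.
That's a single block of 30 minutes.

30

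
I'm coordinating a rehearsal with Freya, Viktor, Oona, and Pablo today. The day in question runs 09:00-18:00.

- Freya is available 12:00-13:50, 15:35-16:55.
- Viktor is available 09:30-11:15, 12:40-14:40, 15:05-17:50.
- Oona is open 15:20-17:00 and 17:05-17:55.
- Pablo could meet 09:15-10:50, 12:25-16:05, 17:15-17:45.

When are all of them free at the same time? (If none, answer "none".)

15:35-16:05

Freya ∩ Viktor: 12:40-13:50, 15:35-16:55.
Freya ∩ Viktor ∩ Oona: 15:35-16:55.
Freya ∩ Viktor ∩ Oona ∩ Pablo: 15:35-16:05.
Those are the intersection windows.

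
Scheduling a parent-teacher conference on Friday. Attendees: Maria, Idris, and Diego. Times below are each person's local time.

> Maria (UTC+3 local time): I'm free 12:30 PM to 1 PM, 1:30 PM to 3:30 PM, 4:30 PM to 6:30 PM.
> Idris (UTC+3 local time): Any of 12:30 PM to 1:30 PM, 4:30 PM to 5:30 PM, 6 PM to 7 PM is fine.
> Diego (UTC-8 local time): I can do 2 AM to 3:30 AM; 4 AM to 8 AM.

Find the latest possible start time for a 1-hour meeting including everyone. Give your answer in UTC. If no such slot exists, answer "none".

13:30

Maria in UTC: 09:30-10:00, 10:30-12:30, 13:30-15:30 (subtract 3h to convert from UTC+3).
Idris in UTC: 09:30-10:30, 13:30-14:30, 15:00-16:00 (subtract 3h to convert from UTC+3).
Diego in UTC: 10:00-11:30, 12:00-16:00 (add 8h to convert from UTC-8).
Maria ∩ Idris: 09:30-10:00, 13:30-14:30, 15:00-15:30.
Maria ∩ Idris ∩ Diego: 13:30-14:30, 15:00-15:30.
Those are the intersection windows.
The last common window of at least 60 minutes is 13:30-14:30; a 60-minute meeting can start as late as 13:30 and still end by 14:30.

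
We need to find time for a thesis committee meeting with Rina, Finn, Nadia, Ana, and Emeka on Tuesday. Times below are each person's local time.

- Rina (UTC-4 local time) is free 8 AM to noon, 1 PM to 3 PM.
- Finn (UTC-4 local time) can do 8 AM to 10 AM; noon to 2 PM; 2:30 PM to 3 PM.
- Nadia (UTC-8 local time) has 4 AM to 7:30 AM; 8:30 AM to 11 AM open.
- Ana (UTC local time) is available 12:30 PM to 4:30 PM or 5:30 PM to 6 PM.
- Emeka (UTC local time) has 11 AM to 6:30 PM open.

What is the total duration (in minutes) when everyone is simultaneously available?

Rina in UTC: 12:00-16:00, 17:00-19:00 (add 4h to convert from UTC-4).
Finn in UTC: 12:00-14:00, 16:00-18:00, 18:30-19:00 (add 4h to convert from UTC-4).
Nadia in UTC: 12:00-15:30, 16:30-19:00 (add 8h to convert from UTC-8).
Ana in UTC: 12:30-16:30, 17:30-18:00.
Emeka in UTC: 11:00-18:30.
Rina ∩ Finn: 12:00-14:00, 17:00-18:00, 18:30-19:00.
Rina ∩ Finn ∩ Nadia: 12:00-14:00, 17:00-18:00, 18:30-19:00.
Rina ∩ Finn ∩ Nadia ∩ Ana: 12:30-14:00, 17:30-18:00.
Rina ∩ Finn ∩ Nadia ∩ Ana ∩ Emeka: 12:30-14:00, 17:30-18:00.
Summing the common windows: 90 + 30 = 120 minutes.

120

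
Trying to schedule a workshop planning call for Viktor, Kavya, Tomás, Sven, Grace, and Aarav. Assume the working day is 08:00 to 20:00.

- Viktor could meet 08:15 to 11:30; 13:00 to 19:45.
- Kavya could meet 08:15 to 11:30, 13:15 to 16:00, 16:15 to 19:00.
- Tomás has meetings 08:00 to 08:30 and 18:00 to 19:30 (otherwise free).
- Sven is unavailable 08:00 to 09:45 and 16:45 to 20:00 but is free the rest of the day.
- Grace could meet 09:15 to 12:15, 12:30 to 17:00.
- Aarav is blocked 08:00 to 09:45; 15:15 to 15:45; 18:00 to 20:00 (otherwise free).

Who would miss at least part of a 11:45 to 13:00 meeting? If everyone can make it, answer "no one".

Viktor free: 08:15-11:30, 13:00-19:45.
Kavya free: 08:15-11:30, 13:15-16:00, 16:15-19:00.
Tomás free: 08:30-18:00, 19:30-20:00 (invert busy blocks within the working day).
Sven free: 09:45-16:45 (invert busy blocks within the working day).
Grace free: 09:15-12:15, 12:30-17:00.
Aarav free: 09:45-15:15, 15:45-18:00 (invert busy blocks within the working day).
Viktor: not fully free for 11:45-13:00. Kavya: not fully free for 11:45-13:00. Tomás: free for 11:45-13:00. Sven: free for 11:45-13:00. Grace: not fully free for 11:45-13:00. Aarav: free for 11:45-13:00.

Grace, Kavya, Viktor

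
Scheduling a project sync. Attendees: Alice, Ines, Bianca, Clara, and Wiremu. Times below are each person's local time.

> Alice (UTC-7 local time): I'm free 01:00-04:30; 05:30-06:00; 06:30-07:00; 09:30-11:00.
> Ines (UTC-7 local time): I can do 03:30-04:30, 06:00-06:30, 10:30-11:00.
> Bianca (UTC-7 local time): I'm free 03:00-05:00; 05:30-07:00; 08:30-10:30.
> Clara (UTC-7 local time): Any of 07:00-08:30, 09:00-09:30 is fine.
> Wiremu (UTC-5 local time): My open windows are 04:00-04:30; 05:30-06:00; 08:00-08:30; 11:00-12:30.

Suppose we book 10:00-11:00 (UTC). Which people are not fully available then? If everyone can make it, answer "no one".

Alice in UTC: 08:00-11:30, 12:30-13:00, 13:30-14:00, 16:30-18:00 (add 7h to convert from UTC-7).
Ines in UTC: 10:30-11:30, 13:00-13:30, 17:30-18:00 (add 7h to convert from UTC-7).
Bianca in UTC: 10:00-12:00, 12:30-14:00, 15:30-17:30 (add 7h to convert from UTC-7).
Clara in UTC: 14:00-15:30, 16:00-16:30 (add 7h to convert from UTC-7).
Wiremu in UTC: 09:00-09:30, 10:30-11:00, 13:00-13:30, 16:00-17:30 (add 5h to convert from UTC-5).
Alice: free for 10:00-11:00. Ines: not fully free for 10:00-11:00. Bianca: free for 10:00-11:00. Clara: not fully free for 10:00-11:00. Wiremu: not fully free for 10:00-11:00.

Clara, Ines, Wiremu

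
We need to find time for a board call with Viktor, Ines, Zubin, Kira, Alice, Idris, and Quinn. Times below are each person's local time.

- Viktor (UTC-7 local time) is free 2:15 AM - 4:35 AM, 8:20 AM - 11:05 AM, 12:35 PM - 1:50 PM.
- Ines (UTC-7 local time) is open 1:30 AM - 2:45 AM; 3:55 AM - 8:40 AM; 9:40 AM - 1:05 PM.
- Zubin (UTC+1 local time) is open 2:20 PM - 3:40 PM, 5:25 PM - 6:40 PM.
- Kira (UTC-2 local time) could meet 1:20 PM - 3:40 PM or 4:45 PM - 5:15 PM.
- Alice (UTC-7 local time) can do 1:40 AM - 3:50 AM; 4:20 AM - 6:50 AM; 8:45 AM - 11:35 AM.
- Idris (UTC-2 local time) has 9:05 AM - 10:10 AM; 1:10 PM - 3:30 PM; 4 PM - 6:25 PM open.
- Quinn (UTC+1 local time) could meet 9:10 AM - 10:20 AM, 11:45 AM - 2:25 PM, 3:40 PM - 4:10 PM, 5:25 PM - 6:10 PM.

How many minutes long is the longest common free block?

Viktor in UTC: 09:15-11:35, 15:20-18:05, 19:35-20:50 (add 7h to convert from UTC-7).
Ines in UTC: 08:30-09:45, 10:55-15:40, 16:40-20:05 (add 7h to convert from UTC-7).
Zubin in UTC: 13:20-14:40, 16:25-17:40 (subtract 1h to convert from UTC+1).
Kira in UTC: 15:20-17:40, 18:45-19:15 (add 2h to convert from UTC-2).
Alice in UTC: 08:40-10:50, 11:20-13:50, 15:45-18:35 (add 7h to convert from UTC-7).
Idris in UTC: 11:05-12:10, 15:10-17:30, 18:00-20:25 (add 2h to convert from UTC-2).
Quinn in UTC: 08:10-09:20, 10:45-13:25, 14:40-15:10, 16:25-17:10 (subtract 1h to convert from UTC+1).
Viktor ∩ Ines: 09:15-09:45, 10:55-11:35, 15:20-15:40, 16:40-18:05, 19:35-20:05.
Viktor ∩ Ines ∩ Zubin: 16:40-17:40.
Viktor ∩ Ines ∩ Zubin ∩ Kira: 16:40-17:40.
Viktor ∩ Ines ∩ Zubin ∩ Kira ∩ Alice: 16:40-17:40.
Viktor ∩ Ines ∩ Zubin ∩ Kira ∩ Alice ∩ Idris: 16:40-17:30.
Viktor ∩ Ines ∩ Zubin ∩ Kira ∩ Alice ∩ Idris ∩ Quinn: 16:40-17:10.
The longest is 16:40-17:10 at 30 minutes.

30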